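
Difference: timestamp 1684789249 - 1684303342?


485907 seconds (135.0 hours / 5.62 days)

Difference = 1684789249 - 1684303342 = 485907 seconds
In hours: 485907 / 3600 ≈ 135.0
In days: 485907 / 86400 ≈ 5.62


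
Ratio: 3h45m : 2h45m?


Duration 1: 225 minutes
Duration 2: 165 minutes
Ratio = 225:165
GCD = 15
Simplified = 15:11
As a decimal: 15/11 ≈ 1.36

15:11 (1.36)


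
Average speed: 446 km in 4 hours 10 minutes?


Distance: 446 km
Time: 4h 10m = 250 min = 250/60 = 25/6 hours
Speed = 446 ÷ (25/6) = 446 × 6 / 25 = 2676/25 ≈ 107.0 km/h

107.0 km/h


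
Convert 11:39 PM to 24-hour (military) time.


23:39

Input: 11:39 PM
PM: 11 + 12 = 23


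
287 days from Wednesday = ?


Wednesday

Start: Wednesday (index 2)
(2 + 287) mod 7
= 289 mod 7
= 2
Index 2 → Wednesday


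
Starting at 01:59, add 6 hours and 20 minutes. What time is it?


08:19

Start: 119 minutes from midnight
Add: 380 minutes
Total: 499 minutes
Hours: 499 ÷ 60 = 8 remainder 19


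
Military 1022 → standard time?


10:22 AM

Hour: 10
10 < 12 → AM


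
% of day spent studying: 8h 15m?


Time: 495 minutes
Day: 1440 minutes
Percentage = (495/1440) × 100 ≈ 34.4%

34.4%


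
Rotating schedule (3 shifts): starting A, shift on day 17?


Shift B

Shifts: A, B, C
Start: A (index 0)
Day 17: (0 + 17 - 1) mod 3
= 16 mod 3
= 1
Index 1 → shift B


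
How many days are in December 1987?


Month: December (month 12)
December has 31 days

31 days


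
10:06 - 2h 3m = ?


Start: 606 minutes from midnight
Subtract: 123 minutes
Remaining: 606 - 123 = 483
Hours: 8, Minutes: 3

08:03


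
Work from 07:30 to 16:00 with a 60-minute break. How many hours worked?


7h 30m (450 minutes)

Total time = (16×60+0) - (7×60+30)
= 960 - 450 = 510 min
Minus break: 510 - 60 = 450 min
= 7h 30m


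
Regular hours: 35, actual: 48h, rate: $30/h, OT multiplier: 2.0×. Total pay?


Regular: 35h × $30 = $1050.00
Overtime: 48 - 35 = 13h
OT pay: 13h × $30 × 2.0 = $780.00
Total = $1050.00 + $780.00 = $1830.00

$1830.00


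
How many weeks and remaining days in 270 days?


Weeks: 270 ÷ 7 = 38 remainder 4

38 weeks 4 days


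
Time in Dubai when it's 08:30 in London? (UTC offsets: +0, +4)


12:30

Time difference = UTC+4 - UTC+0 = +4 hours
New hour = (8 + 4) mod 24
= 12 mod 24 = 12
Minutes unchanged → 12:30


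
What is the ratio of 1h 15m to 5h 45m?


Duration 1: 75 minutes
Duration 2: 345 minutes
Ratio = 75:345
GCD = 15
Simplified = 5:23
As a decimal: 5/23 ≈ 0.22

5:23 (0.22)


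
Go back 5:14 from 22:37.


Start: 1357 minutes from midnight
Subtract: 314 minutes
Remaining: 1357 - 314 = 1043
Hours: 17, Minutes: 23

17:23


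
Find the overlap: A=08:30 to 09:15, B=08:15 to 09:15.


Meeting A: 510-555 (in minutes from midnight)
Meeting B: 495-555
Overlap start = max(510, 495) = 510
Overlap end = min(555, 555) = 555
Overlap = max(0, 555 - 510) = 45 min

45 minutes


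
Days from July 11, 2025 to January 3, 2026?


From July 11, 2025 to January 3, 2026
Rest of July 2025: 31 - 11 = 20
Full months: August 31, September 30, October 31, November 30, December 31
Days into January 2026: 3
Total = 20 + 31 + 30 + 31 + 30 + 31 + 3 = 176 days

176 days


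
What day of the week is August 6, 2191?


Zeller's congruence:
q=6, m=8, k=91, j=21
h = (6 + ⌊13×9/5⌋ + 91 + ⌊91/4⌋ + ⌊21/4⌋ - 2×21) mod 7
= (6 + 23 + 91 + 22 + 5 - 42) mod 7
= 105 mod 7 = 0
h=0 → Saturday

Saturday


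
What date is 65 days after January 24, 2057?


March 30, 2057

Start: January 24, 2057
Add 65 days
January 24 → February 1: 31 - 24 + 1 = 8 days (65 - 8 = 57 left)
February 1 → March 1: 28 - 1 + 1 = 28 days (57 - 28 = 29 left)
March 1 + 29 = March 30, 2057


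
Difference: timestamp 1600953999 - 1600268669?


Difference = 1600953999 - 1600268669 = 685330 seconds
In hours: 685330 / 3600 ≈ 190.4
In days: 685330 / 86400 ≈ 7.93

685330 seconds (190.4 hours / 7.93 days)


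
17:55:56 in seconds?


Hours: 17 × 3600 = 61200
Minutes: 55 × 60 = 3300
Seconds: 56
Total = 61200 + 3300 + 56 = 64556

64556 seconds


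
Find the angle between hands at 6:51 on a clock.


100.5°

Hour hand = 6×30 + 51×0.5 = 205.5°
Minute hand = 51×6 = 306°
Difference = |205.5 - 306| = 100.5°


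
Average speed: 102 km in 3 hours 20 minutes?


30.6 km/h

Distance: 102 km
Time: 3h 20m = 200 min = 200/60 = 10/3 hours
Speed = 102 ÷ (10/3) = 102 × 3 / 10 = 306/10 = 30.6 km/h


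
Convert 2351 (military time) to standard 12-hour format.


Hour: 23
23 - 12 = 11 → PM

11:51 PM


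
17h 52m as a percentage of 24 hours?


Total minutes: 17×60 + 52 = 1072
Day = 24×60 = 1440 minutes
Fraction = 1072/1440 ≈ 0.7444
As a percentage: 1072/1440 × 100 ≈ 74.44%

0.7444 (74.44%)


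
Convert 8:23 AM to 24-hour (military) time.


08:23

Input: 8:23 AM
AM hour stays: 8


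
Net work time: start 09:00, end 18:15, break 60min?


Total time = (18×60+15) - (9×60+0)
= 1095 - 540 = 555 min
Minus break: 555 - 60 = 495 min
= 8h 15m

8h 15m (495 minutes)


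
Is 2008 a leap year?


Rules: divisible by 4 AND (not by 100 OR by 400)
2008 ÷ 4 = 502 exactly → divisible by 4
2008 ÷ 100 = 20 remainder 8 → not divisible by 100
Divisible by 4 but not by 100 → leap year

Yes


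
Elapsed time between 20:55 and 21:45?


0h 50m

End time in minutes: 21×60 + 45 = 1305
Start time in minutes: 20×60 + 55 = 1255
Difference = 1305 - 1255 = 50 minutes
= 0 hours 50 minutes


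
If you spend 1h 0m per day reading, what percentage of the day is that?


Time: 60 minutes
Day: 1440 minutes
Percentage = (60/1440) × 100 ≈ 4.2%

4.2%


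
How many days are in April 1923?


Month: April (month 4)
April has 30 days

30 days


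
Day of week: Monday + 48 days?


Start: Monday (index 0)
(0 + 48) mod 7
= 48 mod 7
= 6
Index 6 → Sunday

Sunday


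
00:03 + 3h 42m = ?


03:45

Start: 3 minutes from midnight
Add: 222 minutes
Total: 225 minutes
Hours: 225 ÷ 60 = 3 remainder 45


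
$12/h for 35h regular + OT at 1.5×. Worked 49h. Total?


Regular: 35h × $12 = $420.00
Overtime: 49 - 35 = 14h
OT pay: 14h × $12 × 1.5 = $252.00
Total = $420.00 + $252.00 = $672.00

$672.00


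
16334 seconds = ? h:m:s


4h 32m 14s

Hours: 16334 ÷ 3600 = 4 remainder 1934
Minutes: 1934 ÷ 60 = 32 remainder 14
Seconds: 14


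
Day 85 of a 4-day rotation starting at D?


Shifts: A, B, C, D
Start: D (index 3)
Day 85: (3 + 85 - 1) mod 4
= 87 mod 4
= 3
Index 3 → shift D

Shift D


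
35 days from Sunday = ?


Start: Sunday (index 6)
(6 + 35) mod 7
= 41 mod 7
= 6
Index 6 → Sunday

Sunday


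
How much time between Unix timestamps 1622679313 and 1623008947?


Difference = 1623008947 - 1622679313 = 329634 seconds
In hours: 329634 / 3600 ≈ 91.6
In days: 329634 / 86400 ≈ 3.82

329634 seconds (91.6 hours / 3.82 days)


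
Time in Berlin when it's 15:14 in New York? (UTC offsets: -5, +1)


Time difference = UTC+1 - UTC-5 = +6 hours
New hour = (15 + 6) mod 24
= 21 mod 24 = 21
Minutes unchanged → 21:14

21:14


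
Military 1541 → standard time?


Hour: 15
15 - 12 = 3 → PM

3:41 PM


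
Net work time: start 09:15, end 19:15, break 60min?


Total time = (19×60+15) - (9×60+15)
= 1155 - 555 = 600 min
Minus break: 600 - 60 = 540 min
= 9h 0m

9h 0m (540 minutes)


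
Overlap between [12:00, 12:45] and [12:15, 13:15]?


Meeting A: 720-765 (in minutes from midnight)
Meeting B: 735-795
Overlap start = max(720, 735) = 735
Overlap end = min(765, 795) = 765
Overlap = max(0, 765 - 735) = 30 min

30 minutes


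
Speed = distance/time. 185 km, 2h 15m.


82.2 km/h

Distance: 185 km
Time: 2h 15m = 135 min = 135/60 = 9/4 hours
Speed = 185 ÷ (9/4) = 185 × 4 / 9 = 740/9 ≈ 82.2 km/h


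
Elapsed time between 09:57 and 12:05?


2h 8m

End time in minutes: 12×60 + 5 = 725
Start time in minutes: 9×60 + 57 = 597
Difference = 725 - 597 = 128 minutes
= 2 hours 8 minutes


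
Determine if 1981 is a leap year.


No

Rules: divisible by 4 AND (not by 100 OR by 400)
1981 ÷ 4 = 495 remainder 1 → not divisible by 4
Not divisible by 4 → not a leap year


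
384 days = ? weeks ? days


54 weeks 6 days

Weeks: 384 ÷ 7 = 54 remainder 6


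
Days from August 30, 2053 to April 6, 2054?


219 days

From August 30, 2053 to April 6, 2054
Rest of August 2053: 31 - 30 = 1
Full months: September 30, October 31, November 30, December 31, January 31, February 2054 28, March 31
Days into April 2054: 6
Total = 1 + 30 + 31 + 30 + 31 + 31 + 28 + 31 + 6 = 219 days


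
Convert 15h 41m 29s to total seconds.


56489 seconds

Hours: 15 × 3600 = 54000
Minutes: 41 × 60 = 2460
Seconds: 29
Total = 54000 + 2460 + 29 = 56489


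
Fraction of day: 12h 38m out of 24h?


Total minutes: 12×60 + 38 = 758
Day = 24×60 = 1440 minutes
Fraction = 758/1440 ≈ 0.5264
As a percentage: 758/1440 × 100 ≈ 52.64%

0.5264 (52.64%)


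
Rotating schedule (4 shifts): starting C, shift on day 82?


Shifts: A, B, C, D
Start: C (index 2)
Day 82: (2 + 82 - 1) mod 4
= 83 mod 4
= 3
Index 3 → shift D

Shift D


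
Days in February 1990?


Month: February (month 2)
February: 28 or 29 (leap year)
1990 leap year? No

28 days


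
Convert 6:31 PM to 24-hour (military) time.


Input: 6:31 PM
PM: 6 + 12 = 18

18:31


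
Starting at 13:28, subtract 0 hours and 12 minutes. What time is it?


Start: 808 minutes from midnight
Subtract: 12 minutes
Remaining: 808 - 12 = 796
Hours: 13, Minutes: 16

13:16


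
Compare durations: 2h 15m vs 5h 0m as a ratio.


Duration 1: 135 minutes
Duration 2: 300 minutes
Ratio = 135:300
GCD = 15
Simplified = 9:20
As a decimal: 9/20 = 0.45

9:20 (0.45)


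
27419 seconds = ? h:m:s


7h 36m 59s

Hours: 27419 ÷ 3600 = 7 remainder 2219
Minutes: 2219 ÷ 60 = 36 remainder 59
Seconds: 59


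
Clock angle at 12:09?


49.5°

Hour hand (12 ≡ 0 on the dial): 0×30 + 9×0.5 = 4.5°
Minute hand = 9×6 = 54°
Difference = |4.5 - 54| = 49.5°


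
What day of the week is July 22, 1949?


Zeller's congruence:
q=22, m=7, k=49, j=19
h = (22 + ⌊13×8/5⌋ + 49 + ⌊49/4⌋ + ⌊19/4⌋ - 2×19) mod 7
= (22 + 20 + 49 + 12 + 4 - 38) mod 7
= 69 mod 7 = 6
h=6 → Friday

Friday


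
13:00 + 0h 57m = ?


Start: 780 minutes from midnight
Add: 57 minutes
Total: 837 minutes
Hours: 837 ÷ 60 = 13 remainder 57

13:57


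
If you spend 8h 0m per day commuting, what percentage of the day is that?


Time: 480 minutes
Day: 1440 minutes
Percentage = (480/1440) × 100 ≈ 33.3%

33.3%


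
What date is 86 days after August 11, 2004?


Start: August 11, 2004
Add 86 days
August 11 → September 1: 31 - 11 + 1 = 21 days (86 - 21 = 65 left)
September 1 → October 1: 30 - 1 + 1 = 30 days (65 - 30 = 35 left)
October 1 → November 1: 31 - 1 + 1 = 31 days (35 - 31 = 4 left)
November 1 + 4 = November 5, 2004

November 5, 2004


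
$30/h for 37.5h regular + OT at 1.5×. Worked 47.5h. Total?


$1575.00

Regular: 37.5h × $30 = $1125.00
Overtime: 47.5 - 37.5 = 10.0h
OT pay: 10.0h × $30 × 1.5 = $450.00
Total = $1125.00 + $450.00 = $1575.00


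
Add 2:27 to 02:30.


Start: 150 minutes from midnight
Add: 147 minutes
Total: 297 minutes
Hours: 297 ÷ 60 = 4 remainder 57

04:57


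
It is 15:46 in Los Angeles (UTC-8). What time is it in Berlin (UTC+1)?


Time difference = UTC+1 - UTC-8 = +9 hours
New hour = (15 + 9) mod 24
= 24 mod 24 = 0
Minutes unchanged → 00:46; 24 ≥ 24 → next day

00:46 (next day)


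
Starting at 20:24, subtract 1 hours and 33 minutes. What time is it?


18:51

Start: 1224 minutes from midnight
Subtract: 93 minutes
Remaining: 1224 - 93 = 1131
Hours: 18, Minutes: 51


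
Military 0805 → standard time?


Hour: 8
8 < 12 → AM

8:05 AM


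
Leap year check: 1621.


Rules: divisible by 4 AND (not by 100 OR by 400)
1621 ÷ 4 = 405 remainder 1 → not divisible by 4
Not divisible by 4 → not a leap year

No


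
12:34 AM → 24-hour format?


00:34

Input: 12:34 AM
12 AM → 00 (midnight)


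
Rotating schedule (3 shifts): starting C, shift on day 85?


Shifts: A, B, C
Start: C (index 2)
Day 85: (2 + 85 - 1) mod 3
= 86 mod 3
= 2
Index 2 → shift C

Shift C


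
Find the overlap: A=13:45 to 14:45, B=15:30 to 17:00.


0 minutes

Meeting A: 825-885 (in minutes from midnight)
Meeting B: 930-1020
Overlap start = max(825, 930) = 930
Overlap end = min(885, 1020) = 885
Overlap = max(0, 885 - 930) = 0 min


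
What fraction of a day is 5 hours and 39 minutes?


0.2354 (23.54%)

Total minutes: 5×60 + 39 = 339
Day = 24×60 = 1440 minutes
Fraction = 339/1440 ≈ 0.2354
As a percentage: 339/1440 × 100 ≈ 23.54%


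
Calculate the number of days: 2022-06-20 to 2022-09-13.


85 days

From June 20, 2022 to September 13, 2022
Rest of June 2022: 30 - 20 = 10
Full months: July 31, August 31
Days into September 2022: 13
Total = 10 + 31 + 31 + 13 = 85 days


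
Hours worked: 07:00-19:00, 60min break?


11h 0m (660 minutes)

Total time = (19×60+0) - (7×60+0)
= 1140 - 420 = 720 min
Minus break: 720 - 60 = 660 min
= 11h 0m


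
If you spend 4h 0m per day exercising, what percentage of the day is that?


Time: 240 minutes
Day: 1440 minutes
Percentage = (240/1440) × 100 ≈ 16.7%

16.7%


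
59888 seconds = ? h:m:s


Hours: 59888 ÷ 3600 = 16 remainder 2288
Minutes: 2288 ÷ 60 = 38 remainder 8
Seconds: 8

16h 38m 8s


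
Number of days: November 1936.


Month: November (month 11)
November has 30 days

30 days


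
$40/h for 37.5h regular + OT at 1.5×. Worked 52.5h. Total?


Regular: 37.5h × $40 = $1500.00
Overtime: 52.5 - 37.5 = 15.0h
OT pay: 15.0h × $40 × 1.5 = $900.00
Total = $1500.00 + $900.00 = $2400.00

$2400.00


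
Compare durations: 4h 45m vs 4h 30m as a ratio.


19:18 (1.06)

Duration 1: 285 minutes
Duration 2: 270 minutes
Ratio = 285:270
GCD = 15
Simplified = 19:18
As a decimal: 19/18 ≈ 1.06


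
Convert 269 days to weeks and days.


Weeks: 269 ÷ 7 = 38 remainder 3

38 weeks 3 days


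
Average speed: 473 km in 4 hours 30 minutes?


105.1 km/h

Distance: 473 km
Time: 4h 30m = 270 min = 270/60 = 9/2 hours
Speed = 473 ÷ (9/2) = 473 × 2 / 9 = 946/9 ≈ 105.1 km/h


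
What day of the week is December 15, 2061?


Thursday

Zeller's congruence:
q=15, m=12, k=61, j=20
h = (15 + ⌊13×13/5⌋ + 61 + ⌊61/4⌋ + ⌊20/4⌋ - 2×20) mod 7
= (15 + 33 + 61 + 15 + 5 - 40) mod 7
= 89 mod 7 = 5
h=5 → Thursday


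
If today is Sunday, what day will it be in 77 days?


Sunday

Start: Sunday (index 6)
(6 + 77) mod 7
= 83 mod 7
= 6
Index 6 → Sunday


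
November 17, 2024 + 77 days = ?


February 2, 2025

Start: November 17, 2024
Add 77 days
November 17 → December 1: 30 - 17 + 1 = 14 days (77 - 14 = 63 left)
December 1 → January 1: 31 - 1 + 1 = 31 days (63 - 31 = 32 left)
January 1 → February 1: 31 - 1 + 1 = 31 days (32 - 31 = 1 left)
February 1 + 1 = February 2, 2025


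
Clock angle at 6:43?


Hour hand = 6×30 + 43×0.5 = 201.5°
Minute hand = 43×6 = 258°
Difference = |201.5 - 258| = 56.5°

56.5°


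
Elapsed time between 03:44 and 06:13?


End time in minutes: 6×60 + 13 = 373
Start time in minutes: 3×60 + 44 = 224
Difference = 373 - 224 = 149 minutes
= 2 hours 29 minutes

2h 29m


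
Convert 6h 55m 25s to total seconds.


Hours: 6 × 3600 = 21600
Minutes: 55 × 60 = 3300
Seconds: 25
Total = 21600 + 3300 + 25 = 24925

24925 seconds


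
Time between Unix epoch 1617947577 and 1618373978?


426401 seconds (118.4 hours / 4.94 days)

Difference = 1618373978 - 1617947577 = 426401 seconds
In hours: 426401 / 3600 ≈ 118.4
In days: 426401 / 86400 ≈ 4.94


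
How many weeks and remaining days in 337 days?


Weeks: 337 ÷ 7 = 48 remainder 1

48 weeks 1 days


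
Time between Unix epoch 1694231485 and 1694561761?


Difference = 1694561761 - 1694231485 = 330276 seconds
In hours: 330276 / 3600 ≈ 91.7
In days: 330276 / 86400 ≈ 3.82

330276 seconds (91.7 hours / 3.82 days)


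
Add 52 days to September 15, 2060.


November 6, 2060

Start: September 15, 2060
Add 52 days
September 15 → October 1: 30 - 15 + 1 = 16 days (52 - 16 = 36 left)
October 1 → November 1: 31 - 1 + 1 = 31 days (36 - 31 = 5 left)
November 1 + 5 = November 6, 2060


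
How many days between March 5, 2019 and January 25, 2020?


From March 5, 2019 to January 25, 2020
Rest of March 2019: 31 - 5 = 26
Full months: April 30, May 31, June 30, July 31, August 31, September 30, October 31, November 30, December 31
Days into January 2020: 25
Total = 26 + 30 + 31 + 30 + 31 + 31 + 30 + 31 + 30 + 31 + 25 = 326 days

326 days


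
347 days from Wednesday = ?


Start: Wednesday (index 2)
(2 + 347) mod 7
= 349 mod 7
= 6
Index 6 → Sunday

Sunday


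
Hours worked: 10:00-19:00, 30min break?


8h 30m (510 minutes)

Total time = (19×60+0) - (10×60+0)
= 1140 - 600 = 540 min
Minus break: 540 - 30 = 510 min
= 8h 30m


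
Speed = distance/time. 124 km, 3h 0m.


41.3 km/h

Distance: 124 km
Time: 3 hours
Speed = 124 / 3 ≈ 41.3 km/h


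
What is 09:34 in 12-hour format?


9:34 AM

Hour: 9
9 < 12 → AM


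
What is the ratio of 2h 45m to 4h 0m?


11:16 (0.69)

Duration 1: 165 minutes
Duration 2: 240 minutes
Ratio = 165:240
GCD = 15
Simplified = 11:16
As a decimal: 11/16 ≈ 0.69


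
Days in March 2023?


31 days

Month: March (month 3)
March has 31 days


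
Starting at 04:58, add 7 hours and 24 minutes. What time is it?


Start: 298 minutes from midnight
Add: 444 minutes
Total: 742 minutes
Hours: 742 ÷ 60 = 12 remainder 22

12:22


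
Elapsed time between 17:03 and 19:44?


End time in minutes: 19×60 + 44 = 1184
Start time in minutes: 17×60 + 3 = 1023
Difference = 1184 - 1023 = 161 minutes
= 2 hours 41 minutes

2h 41m


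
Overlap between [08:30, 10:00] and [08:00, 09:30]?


60 minutes

Meeting A: 510-600 (in minutes from midnight)
Meeting B: 480-570
Overlap start = max(510, 480) = 510
Overlap end = min(600, 570) = 570
Overlap = max(0, 570 - 510) = 60 min


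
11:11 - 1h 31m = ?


09:40

Start: 671 minutes from midnight
Subtract: 91 minutes
Remaining: 671 - 91 = 580
Hours: 9, Minutes: 40


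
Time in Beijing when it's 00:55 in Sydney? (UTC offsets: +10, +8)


22:55 (previous day)

Time difference = UTC+8 - UTC+10 = -2 hours
New hour = (0 -2) mod 24
= -2 mod 24 = 22
Minutes unchanged → 22:55; -2 < 0 → previous day


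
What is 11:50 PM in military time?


Input: 11:50 PM
PM: 11 + 12 = 23

23:50


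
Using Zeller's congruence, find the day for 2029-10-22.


Monday

Zeller's congruence:
q=22, m=10, k=29, j=20
h = (22 + ⌊13×11/5⌋ + 29 + ⌊29/4⌋ + ⌊20/4⌋ - 2×20) mod 7
= (22 + 28 + 29 + 7 + 5 - 40) mod 7
= 51 mod 7 = 2
h=2 → Monday


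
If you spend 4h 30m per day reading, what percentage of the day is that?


18.8%

Time: 270 minutes
Day: 1440 minutes
Percentage = (270/1440) × 100 ≈ 18.8%


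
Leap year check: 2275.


Rules: divisible by 4 AND (not by 100 OR by 400)
2275 ÷ 4 = 568 remainder 3 → not divisible by 4
Not divisible by 4 → not a leap year

No


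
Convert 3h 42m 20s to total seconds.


Hours: 3 × 3600 = 10800
Minutes: 42 × 60 = 2520
Seconds: 20
Total = 10800 + 2520 + 20 = 13340

13340 seconds


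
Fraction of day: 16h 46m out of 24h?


0.6986 (69.86%)

Total minutes: 16×60 + 46 = 1006
Day = 24×60 = 1440 minutes
Fraction = 1006/1440 ≈ 0.6986
As a percentage: 1006/1440 × 100 ≈ 69.86%


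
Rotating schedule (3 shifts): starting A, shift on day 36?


Shift C

Shifts: A, B, C
Start: A (index 0)
Day 36: (0 + 36 - 1) mod 3
= 35 mod 3
= 2
Index 2 → shift C


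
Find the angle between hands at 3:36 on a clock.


108.0°

Hour hand = 3×30 + 36×0.5 = 108.0°
Minute hand = 36×6 = 216°
Difference = |108.0 - 216| = 108.0°


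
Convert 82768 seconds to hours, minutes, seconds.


Hours: 82768 ÷ 3600 = 22 remainder 3568
Minutes: 3568 ÷ 60 = 59 remainder 28
Seconds: 28

22h 59m 28s


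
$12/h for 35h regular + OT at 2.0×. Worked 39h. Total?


$516.00

Regular: 35h × $12 = $420.00
Overtime: 39 - 35 = 4h
OT pay: 4h × $12 × 2.0 = $96.00
Total = $420.00 + $96.00 = $516.00


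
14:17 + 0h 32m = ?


14:49

Start: 857 minutes from midnight
Add: 32 minutes
Total: 889 minutes
Hours: 889 ÷ 60 = 14 remainder 49


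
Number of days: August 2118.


31 days

Month: August (month 8)
August has 31 days


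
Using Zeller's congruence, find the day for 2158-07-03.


Zeller's congruence:
q=3, m=7, k=58, j=21
h = (3 + ⌊13×8/5⌋ + 58 + ⌊58/4⌋ + ⌊21/4⌋ - 2×21) mod 7
= (3 + 20 + 58 + 14 + 5 - 42) mod 7
= 58 mod 7 = 2
h=2 → Monday

Monday


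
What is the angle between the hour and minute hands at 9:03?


106.5°

Hour hand = 9×30 + 3×0.5 = 271.5°
Minute hand = 3×6 = 18°
Difference = |271.5 - 18| = 253.5°
Since > 180°: 360 - 253.5 = 106.5°


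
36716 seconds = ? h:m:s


10h 11m 56s

Hours: 36716 ÷ 3600 = 10 remainder 716
Minutes: 716 ÷ 60 = 11 remainder 56
Seconds: 56


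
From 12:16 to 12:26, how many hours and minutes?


End time in minutes: 12×60 + 26 = 746
Start time in minutes: 12×60 + 16 = 736
Difference = 746 - 736 = 10 minutes
= 0 hours 10 minutes

0h 10m


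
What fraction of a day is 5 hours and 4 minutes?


0.2111 (21.11%)

Total minutes: 5×60 + 4 = 304
Day = 24×60 = 1440 minutes
Fraction = 304/1440 ≈ 0.2111
As a percentage: 304/1440 × 100 ≈ 21.11%


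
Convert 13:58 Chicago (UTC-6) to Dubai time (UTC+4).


Time difference = UTC+4 - UTC-6 = +10 hours
New hour = (13 + 10) mod 24
= 23 mod 24 = 23
Minutes unchanged → 23:58

23:58


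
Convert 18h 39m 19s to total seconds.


Hours: 18 × 3600 = 64800
Minutes: 39 × 60 = 2340
Seconds: 19
Total = 64800 + 2340 + 19 = 67159

67159 seconds


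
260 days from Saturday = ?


Start: Saturday (index 5)
(5 + 260) mod 7
= 265 mod 7
= 6
Index 6 → Sunday

Sunday


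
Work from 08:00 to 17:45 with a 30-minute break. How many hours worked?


Total time = (17×60+45) - (8×60+0)
= 1065 - 480 = 585 min
Minus break: 585 - 30 = 555 min
= 9h 15m

9h 15m (555 minutes)


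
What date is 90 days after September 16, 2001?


December 15, 2001

Start: September 16, 2001
Add 90 days
September 16 → October 1: 30 - 16 + 1 = 15 days (90 - 15 = 75 left)
October 1 → November 1: 31 - 1 + 1 = 31 days (75 - 31 = 44 left)
November 1 → December 1: 30 - 1 + 1 = 30 days (44 - 30 = 14 left)
December 1 + 14 = December 15, 2001


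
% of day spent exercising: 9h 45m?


40.6%

Time: 585 minutes
Day: 1440 minutes
Percentage = (585/1440) × 100 ≈ 40.6%


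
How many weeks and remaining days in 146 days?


20 weeks 6 days

Weeks: 146 ÷ 7 = 20 remainder 6


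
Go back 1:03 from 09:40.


08:37

Start: 580 minutes from midnight
Subtract: 63 minutes
Remaining: 580 - 63 = 517
Hours: 8, Minutes: 37


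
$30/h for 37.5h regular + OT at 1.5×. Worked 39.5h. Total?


$1215.00

Regular: 37.5h × $30 = $1125.00
Overtime: 39.5 - 37.5 = 2.0h
OT pay: 2.0h × $30 × 1.5 = $90.00
Total = $1125.00 + $90.00 = $1215.00


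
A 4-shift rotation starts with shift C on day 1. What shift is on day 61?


Shift C

Shifts: A, B, C, D
Start: C (index 2)
Day 61: (2 + 61 - 1) mod 4
= 62 mod 4
= 2
Index 2 → shift C


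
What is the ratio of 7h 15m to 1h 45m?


29:7 (4.14)

Duration 1: 435 minutes
Duration 2: 105 minutes
Ratio = 435:105
GCD = 15
Simplified = 29:7
As a decimal: 29/7 ≈ 4.14


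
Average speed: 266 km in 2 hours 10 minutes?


122.8 km/h

Distance: 266 km
Time: 2h 10m = 130 min = 130/60 = 13/6 hours
Speed = 266 ÷ (13/6) = 266 × 6 / 13 = 1596/13 ≈ 122.8 km/h


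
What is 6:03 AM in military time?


06:03

Input: 6:03 AM
AM hour stays: 6


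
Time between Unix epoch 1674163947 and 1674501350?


Difference = 1674501350 - 1674163947 = 337403 seconds
In hours: 337403 / 3600 ≈ 93.7
In days: 337403 / 86400 ≈ 3.91

337403 seconds (93.7 hours / 3.91 days)


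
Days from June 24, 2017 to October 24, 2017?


122 days

From June 24, 2017 to October 24, 2017
Rest of June 2017: 30 - 24 = 6
Full months: July 31, August 31, September 30
Days into October 2017: 24
Total = 6 + 31 + 31 + 30 + 24 = 122 days


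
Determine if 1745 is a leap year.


No

Rules: divisible by 4 AND (not by 100 OR by 400)
1745 ÷ 4 = 436 remainder 1 → not divisible by 4
Not divisible by 4 → not a leap year


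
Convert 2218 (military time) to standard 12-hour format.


Hour: 22
22 - 12 = 10 → PM

10:18 PM


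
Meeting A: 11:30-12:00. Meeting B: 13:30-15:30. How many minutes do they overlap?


Meeting A: 690-720 (in minutes from midnight)
Meeting B: 810-930
Overlap start = max(690, 810) = 810
Overlap end = min(720, 930) = 720
Overlap = max(0, 720 - 810) = 0 min

0 minutes


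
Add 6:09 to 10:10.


16:19

Start: 610 minutes from midnight
Add: 369 minutes
Total: 979 minutes
Hours: 979 ÷ 60 = 16 remainder 19


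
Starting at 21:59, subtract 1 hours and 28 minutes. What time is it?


Start: 1319 minutes from midnight
Subtract: 88 minutes
Remaining: 1319 - 88 = 1231
Hours: 20, Minutes: 31

20:31


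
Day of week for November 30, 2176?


Saturday

Zeller's congruence:
q=30, m=11, k=76, j=21
h = (30 + ⌊13×12/5⌋ + 76 + ⌊76/4⌋ + ⌊21/4⌋ - 2×21) mod 7
= (30 + 31 + 76 + 19 + 5 - 42) mod 7
= 119 mod 7 = 0
h=0 → Saturday


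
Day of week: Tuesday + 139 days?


Start: Tuesday (index 1)
(1 + 139) mod 7
= 140 mod 7
= 0
Index 0 → Monday

Monday


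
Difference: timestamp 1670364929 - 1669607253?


757676 seconds (210.5 hours / 8.77 days)

Difference = 1670364929 - 1669607253 = 757676 seconds
In hours: 757676 / 3600 ≈ 210.5
In days: 757676 / 86400 ≈ 8.77


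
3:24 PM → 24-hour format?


Input: 3:24 PM
PM: 3 + 12 = 15

15:24


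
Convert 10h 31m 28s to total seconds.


Hours: 10 × 3600 = 36000
Minutes: 31 × 60 = 1860
Seconds: 28
Total = 36000 + 1860 + 28 = 37888

37888 seconds


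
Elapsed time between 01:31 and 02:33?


1h 2m

End time in minutes: 2×60 + 33 = 153
Start time in minutes: 1×60 + 31 = 91
Difference = 153 - 91 = 62 minutes
= 1 hours 2 minutes


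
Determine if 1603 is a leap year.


No

Rules: divisible by 4 AND (not by 100 OR by 400)
1603 ÷ 4 = 400 remainder 3 → not divisible by 4
Not divisible by 4 → not a leap year


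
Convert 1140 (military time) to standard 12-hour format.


Hour: 11
11 < 12 → AM

11:40 AM


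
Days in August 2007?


31 days

Month: August (month 8)
August has 31 days


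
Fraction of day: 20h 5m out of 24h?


Total minutes: 20×60 + 5 = 1205
Day = 24×60 = 1440 minutes
Fraction = 1205/1440 ≈ 0.8368
As a percentage: 1205/1440 × 100 ≈ 83.68%

0.8368 (83.68%)


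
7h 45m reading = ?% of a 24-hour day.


32.3%

Time: 465 minutes
Day: 1440 minutes
Percentage = (465/1440) × 100 ≈ 32.3%


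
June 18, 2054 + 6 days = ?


Start: June 18, 2054
Add 6 days
June 18 + 6 = June 24, 2054

June 24, 2054


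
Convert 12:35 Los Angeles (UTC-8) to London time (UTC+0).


20:35

Time difference = UTC+0 - UTC-8 = +8 hours
New hour = (12 + 8) mod 24
= 20 mod 24 = 20
Minutes unchanged → 20:35


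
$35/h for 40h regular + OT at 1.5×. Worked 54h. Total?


$2135.00

Regular: 40h × $35 = $1400.00
Overtime: 54 - 40 = 14h
OT pay: 14h × $35 × 1.5 = $735.00
Total = $1400.00 + $735.00 = $2135.00


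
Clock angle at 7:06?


177.0°

Hour hand = 7×30 + 6×0.5 = 213.0°
Minute hand = 6×6 = 36°
Difference = |213.0 - 36| = 177.0°


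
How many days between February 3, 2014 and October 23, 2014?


262 days

From February 3, 2014 to October 23, 2014
Rest of February 2014: 28 - 3 = 25
Full months: March 31, April 30, May 31, June 30, July 31, August 31, September 30
Days into October 2014: 23
Total = 25 + 31 + 30 + 31 + 30 + 31 + 31 + 30 + 23 = 262 days


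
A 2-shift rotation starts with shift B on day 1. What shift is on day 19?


Shifts: A, B
Start: B (index 1)
Day 19: (1 + 19 - 1) mod 2
= 19 mod 2
= 1
Index 1 → shift B

Shift B


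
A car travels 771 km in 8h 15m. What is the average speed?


93.5 km/h

Distance: 771 km
Time: 8h 15m = 495 min = 495/60 = 33/4 hours
Speed = 771 ÷ (33/4) = 771 × 4 / 33 = 3084/33 ≈ 93.5 km/h


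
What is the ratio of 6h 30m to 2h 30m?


13:5 (2.60)

Duration 1: 390 minutes
Duration 2: 150 minutes
Ratio = 390:150
GCD = 30
Simplified = 13:5
As a decimal: 13/5 = 2.60


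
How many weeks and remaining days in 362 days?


Weeks: 362 ÷ 7 = 51 remainder 5

51 weeks 5 days


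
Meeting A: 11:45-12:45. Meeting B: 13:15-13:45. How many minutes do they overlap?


0 minutes

Meeting A: 705-765 (in minutes from midnight)
Meeting B: 795-825
Overlap start = max(705, 795) = 795
Overlap end = min(765, 825) = 765
Overlap = max(0, 765 - 795) = 0 min


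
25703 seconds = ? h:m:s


Hours: 25703 ÷ 3600 = 7 remainder 503
Minutes: 503 ÷ 60 = 8 remainder 23
Seconds: 23

7h 8m 23s


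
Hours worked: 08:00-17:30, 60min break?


8h 30m (510 minutes)

Total time = (17×60+30) - (8×60+0)
= 1050 - 480 = 570 min
Minus break: 570 - 60 = 510 min
= 8h 30m


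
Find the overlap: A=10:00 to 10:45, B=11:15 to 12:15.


0 minutes

Meeting A: 600-645 (in minutes from midnight)
Meeting B: 675-735
Overlap start = max(600, 675) = 675
Overlap end = min(645, 735) = 645
Overlap = max(0, 645 - 675) = 0 min


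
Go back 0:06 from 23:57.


Start: 1437 minutes from midnight
Subtract: 6 minutes
Remaining: 1437 - 6 = 1431
Hours: 23, Minutes: 51

23:51


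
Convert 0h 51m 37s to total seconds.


Hours: 0 × 3600 = 0
Minutes: 51 × 60 = 3060
Seconds: 37
Total = 0 + 3060 + 37 = 3097

3097 seconds


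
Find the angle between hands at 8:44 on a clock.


2.0°

Hour hand = 8×30 + 44×0.5 = 262.0°
Minute hand = 44×6 = 264°
Difference = |262.0 - 264| = 2.0°


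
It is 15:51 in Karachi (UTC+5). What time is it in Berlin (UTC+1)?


11:51

Time difference = UTC+1 - UTC+5 = -4 hours
New hour = (15 -4) mod 24
= 11 mod 24 = 11
Minutes unchanged → 11:51


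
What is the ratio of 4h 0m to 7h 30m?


8:15 (0.53)

Duration 1: 240 minutes
Duration 2: 450 minutes
Ratio = 240:450
GCD = 30
Simplified = 8:15
As a decimal: 8/15 ≈ 0.53


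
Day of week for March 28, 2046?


Zeller's congruence:
q=28, m=3, k=46, j=20
h = (28 + ⌊13×4/5⌋ + 46 + ⌊46/4⌋ + ⌊20/4⌋ - 2×20) mod 7
= (28 + 10 + 46 + 11 + 5 - 40) mod 7
= 60 mod 7 = 4
h=4 → Wednesday

Wednesday


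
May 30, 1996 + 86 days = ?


Start: May 30, 1996
Add 86 days
May 30 → June 1: 31 - 30 + 1 = 2 days (86 - 2 = 84 left)
June 1 → July 1: 30 - 1 + 1 = 30 days (84 - 30 = 54 left)
July 1 → August 1: 31 - 1 + 1 = 31 days (54 - 31 = 23 left)
August 1 + 23 = August 24, 1996

August 24, 1996


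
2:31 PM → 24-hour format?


14:31

Input: 2:31 PM
PM: 2 + 12 = 14


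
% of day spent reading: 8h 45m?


Time: 525 minutes
Day: 1440 minutes
Percentage = (525/1440) × 100 ≈ 36.5%

36.5%


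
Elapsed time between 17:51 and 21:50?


End time in minutes: 21×60 + 50 = 1310
Start time in minutes: 17×60 + 51 = 1071
Difference = 1310 - 1071 = 239 minutes
= 3 hours 59 minutes

3h 59m


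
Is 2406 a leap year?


Rules: divisible by 4 AND (not by 100 OR by 400)
2406 ÷ 4 = 601 remainder 2 → not divisible by 4
Not divisible by 4 → not a leap year

No


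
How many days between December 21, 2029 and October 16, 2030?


299 days

From December 21, 2029 to October 16, 2030
Rest of December 2029: 31 - 21 = 10
Full months: January 31, February 2030 28, March 31, April 30, May 31, June 30, July 31, August 31, September 30
Days into October 2030: 16
Total = 10 + 31 + 28 + 31 + 30 + 31 + 30 + 31 + 31 + 30 + 16 = 299 days


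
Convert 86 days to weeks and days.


12 weeks 2 days

Weeks: 86 ÷ 7 = 12 remainder 2


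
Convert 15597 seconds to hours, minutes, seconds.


Hours: 15597 ÷ 3600 = 4 remainder 1197
Minutes: 1197 ÷ 60 = 19 remainder 57
Seconds: 57

4h 19m 57s


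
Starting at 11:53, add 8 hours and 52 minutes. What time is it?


Start: 713 minutes from midnight
Add: 532 minutes
Total: 1245 minutes
Hours: 1245 ÷ 60 = 20 remainder 45

20:45


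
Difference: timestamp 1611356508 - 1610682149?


Difference = 1611356508 - 1610682149 = 674359 seconds
In hours: 674359 / 3600 ≈ 187.3
In days: 674359 / 86400 ≈ 7.81

674359 seconds (187.3 hours / 7.81 days)


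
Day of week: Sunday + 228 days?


Start: Sunday (index 6)
(6 + 228) mod 7
= 234 mod 7
= 3
Index 3 → Thursday

Thursday


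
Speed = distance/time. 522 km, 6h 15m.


Distance: 522 km
Time: 6h 15m = 375 min = 375/60 = 25/4 hours
Speed = 522 ÷ (25/4) = 522 × 4 / 25 = 2088/25 ≈ 83.5 km/h

83.5 km/h


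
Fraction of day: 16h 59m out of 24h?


0.7076 (70.76%)

Total minutes: 16×60 + 59 = 1019
Day = 24×60 = 1440 minutes
Fraction = 1019/1440 ≈ 0.7076
As a percentage: 1019/1440 × 100 ≈ 70.76%


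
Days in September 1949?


30 days

Month: September (month 9)
September has 30 days


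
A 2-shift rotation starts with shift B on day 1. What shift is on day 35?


Shifts: A, B
Start: B (index 1)
Day 35: (1 + 35 - 1) mod 2
= 35 mod 2
= 1
Index 1 → shift B

Shift B


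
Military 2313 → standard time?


11:13 PM

Hour: 23
23 - 12 = 11 → PM


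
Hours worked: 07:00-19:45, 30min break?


12h 15m (735 minutes)

Total time = (19×60+45) - (7×60+0)
= 1185 - 420 = 765 min
Minus break: 765 - 30 = 735 min
= 12h 15m


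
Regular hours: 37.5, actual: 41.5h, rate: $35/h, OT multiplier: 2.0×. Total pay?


Regular: 37.5h × $35 = $1312.50
Overtime: 41.5 - 37.5 = 4.0h
OT pay: 4.0h × $35 × 2.0 = $280.00
Total = $1312.50 + $280.00 = $1592.50

$1592.50


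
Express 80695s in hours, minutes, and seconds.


22h 24m 55s

Hours: 80695 ÷ 3600 = 22 remainder 1495
Minutes: 1495 ÷ 60 = 24 remainder 55
Seconds: 55


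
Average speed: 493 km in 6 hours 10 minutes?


79.9 km/h

Distance: 493 km
Time: 6h 10m = 370 min = 370/60 = 37/6 hours
Speed = 493 ÷ (37/6) = 493 × 6 / 37 = 2958/37 ≈ 79.9 km/h


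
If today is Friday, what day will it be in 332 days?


Monday

Start: Friday (index 4)
(4 + 332) mod 7
= 336 mod 7
= 0
Index 0 → Monday


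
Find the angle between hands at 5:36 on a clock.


Hour hand = 5×30 + 36×0.5 = 168.0°
Minute hand = 36×6 = 216°
Difference = |168.0 - 216| = 48.0°

48.0°


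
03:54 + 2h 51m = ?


Start: 234 minutes from midnight
Add: 171 minutes
Total: 405 minutes
Hours: 405 ÷ 60 = 6 remainder 45

06:45


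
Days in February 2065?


28 days

Month: February (month 2)
February: 28 or 29 (leap year)
2065 leap year? No


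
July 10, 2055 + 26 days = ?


August 5, 2055

Start: July 10, 2055
Add 26 days
July 10 → August 1: 31 - 10 + 1 = 22 days (26 - 22 = 4 left)
August 1 + 4 = August 5, 2055


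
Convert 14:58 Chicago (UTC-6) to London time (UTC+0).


20:58

Time difference = UTC+0 - UTC-6 = +6 hours
New hour = (14 + 6) mod 24
= 20 mod 24 = 20
Minutes unchanged → 20:58


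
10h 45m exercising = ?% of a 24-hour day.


44.8%

Time: 645 minutes
Day: 1440 minutes
Percentage = (645/1440) × 100 ≈ 44.8%


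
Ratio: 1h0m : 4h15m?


Duration 1: 60 minutes
Duration 2: 255 minutes
Ratio = 60:255
GCD = 15
Simplified = 4:17
As a decimal: 4/17 ≈ 0.24

4:17 (0.24)


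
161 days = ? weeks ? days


Weeks: 161 ÷ 7 = 23 remainder 0

23 weeks 0 days


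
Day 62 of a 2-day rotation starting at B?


Shift A

Shifts: A, B
Start: B (index 1)
Day 62: (1 + 62 - 1) mod 2
= 62 mod 2
= 0
Index 0 → shift A


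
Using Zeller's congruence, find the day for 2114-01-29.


Monday

Zeller's congruence:
q=29, m=13, k=13, j=21
h = (29 + ⌊13×14/5⌋ + 13 + ⌊13/4⌋ + ⌊21/4⌋ - 2×21) mod 7
= (29 + 36 + 13 + 3 + 5 - 42) mod 7
= 44 mod 7 = 2
h=2 → Monday


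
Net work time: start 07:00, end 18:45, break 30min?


11h 15m (675 minutes)

Total time = (18×60+45) - (7×60+0)
= 1125 - 420 = 705 min
Minus break: 705 - 30 = 675 min
= 11h 15m


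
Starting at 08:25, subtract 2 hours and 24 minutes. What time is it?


Start: 505 minutes from midnight
Subtract: 144 minutes
Remaining: 505 - 144 = 361
Hours: 6, Minutes: 1

06:01


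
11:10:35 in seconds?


40235 seconds

Hours: 11 × 3600 = 39600
Minutes: 10 × 60 = 600
Seconds: 35
Total = 39600 + 600 + 35 = 40235


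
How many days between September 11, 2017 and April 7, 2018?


208 days

From September 11, 2017 to April 7, 2018
Rest of September 2017: 30 - 11 = 19
Full months: October 31, November 30, December 31, January 31, February 2018 28, March 31
Days into April 2018: 7
Total = 19 + 31 + 30 + 31 + 31 + 28 + 31 + 7 = 208 days


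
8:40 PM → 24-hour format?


Input: 8:40 PM
PM: 8 + 12 = 20

20:40


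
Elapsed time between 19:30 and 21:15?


End time in minutes: 21×60 + 15 = 1275
Start time in minutes: 19×60 + 30 = 1170
Difference = 1275 - 1170 = 105 minutes
= 1 hours 45 minutes

1h 45m


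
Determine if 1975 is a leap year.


Rules: divisible by 4 AND (not by 100 OR by 400)
1975 ÷ 4 = 493 remainder 3 → not divisible by 4
Not divisible by 4 → not a leap year

No


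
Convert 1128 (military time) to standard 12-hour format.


11:28 AM

Hour: 11
11 < 12 → AM


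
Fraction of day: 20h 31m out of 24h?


0.8549 (85.49%)

Total minutes: 20×60 + 31 = 1231
Day = 24×60 = 1440 minutes
Fraction = 1231/1440 ≈ 0.8549
As a percentage: 1231/1440 × 100 ≈ 85.49%


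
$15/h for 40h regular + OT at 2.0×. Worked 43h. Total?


Regular: 40h × $15 = $600.00
Overtime: 43 - 40 = 3h
OT pay: 3h × $15 × 2.0 = $90.00
Total = $600.00 + $90.00 = $690.00

$690.00


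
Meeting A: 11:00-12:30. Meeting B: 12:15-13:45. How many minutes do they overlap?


Meeting A: 660-750 (in minutes from midnight)
Meeting B: 735-825
Overlap start = max(660, 735) = 735
Overlap end = min(750, 825) = 750
Overlap = max(0, 750 - 735) = 15 min

15 minutes


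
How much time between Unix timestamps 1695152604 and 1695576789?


424185 seconds (117.8 hours / 4.91 days)

Difference = 1695576789 - 1695152604 = 424185 seconds
In hours: 424185 / 3600 ≈ 117.8
In days: 424185 / 86400 ≈ 4.91


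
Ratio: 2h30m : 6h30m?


Duration 1: 150 minutes
Duration 2: 390 minutes
Ratio = 150:390
GCD = 30
Simplified = 5:13
As a decimal: 5/13 ≈ 0.38

5:13 (0.38)


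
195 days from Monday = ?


Start: Monday (index 0)
(0 + 195) mod 7
= 195 mod 7
= 6
Index 6 → Sunday

Sunday


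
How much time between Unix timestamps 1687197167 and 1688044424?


847257 seconds (235.3 hours / 9.81 days)

Difference = 1688044424 - 1687197167 = 847257 seconds
In hours: 847257 / 3600 ≈ 235.3
In days: 847257 / 86400 ≈ 9.81


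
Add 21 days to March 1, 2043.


Start: March 1, 2043
Add 21 days
March 1 + 21 = March 22, 2043

March 22, 2043


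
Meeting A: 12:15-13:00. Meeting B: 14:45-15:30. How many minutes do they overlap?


0 minutes

Meeting A: 735-780 (in minutes from midnight)
Meeting B: 885-930
Overlap start = max(735, 885) = 885
Overlap end = min(780, 930) = 780
Overlap = max(0, 780 - 885) = 0 min


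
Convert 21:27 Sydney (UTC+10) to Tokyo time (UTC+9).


20:27

Time difference = UTC+9 - UTC+10 = -1 hours
New hour = (21 -1) mod 24
= 20 mod 24 = 20
Minutes unchanged → 20:27
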